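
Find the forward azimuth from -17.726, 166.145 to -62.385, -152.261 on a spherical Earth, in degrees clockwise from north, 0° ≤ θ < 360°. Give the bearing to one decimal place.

Δλ = -152.261 − 166.145 = -318.406°; wrapped into (−180°, 180°]: 41.594°.
θ = atan2( sin Δλ · cos φ₂ , cos φ₁ · sin φ₂ − sin φ₁ · cos φ₂ · cos Δλ )
  = atan2(0.30771, -0.73847) = 157.379° → normalised to [0°, 360°): 157.379°.

157.4°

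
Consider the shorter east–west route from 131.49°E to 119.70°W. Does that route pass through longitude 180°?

Yes

Naïve |-119.70 − 131.49| = 251.19° > 180°, so the shorter arc goes the other way round — across 180°.
Signed shortest Δλ = ((-119.70 − 131.49 + 180) mod 360) − 180 = 108.81°.
Going east by 108.81° from +131.49° passes through 180° before reaching -119.70°.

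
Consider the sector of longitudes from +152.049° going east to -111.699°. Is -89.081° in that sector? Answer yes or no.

Band width going east from +152.049° to -111.699°: ((-111.699 − 152.049) mod 360) = 96.252°.
Offset of -89.081° east of the west edge: ((-89.081 − 152.049) mod 360) = 118.870°.
118.870° > 96.252° ⇒ outside.

No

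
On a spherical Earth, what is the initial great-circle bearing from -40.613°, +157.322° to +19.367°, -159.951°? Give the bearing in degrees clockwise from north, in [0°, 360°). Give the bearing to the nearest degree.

Δλ = -159.951 − 157.322 = -317.273°; wrapped into (−180°, 180°]: 42.727°.
θ = atan2( sin Δλ · cos φ₂ , cos φ₁ · sin φ₂ − sin φ₁ · cos φ₂ · cos Δλ )
  = atan2(0.64011, 0.70286) = 42.325° → normalised to [0°, 360°): 42.325°.

42°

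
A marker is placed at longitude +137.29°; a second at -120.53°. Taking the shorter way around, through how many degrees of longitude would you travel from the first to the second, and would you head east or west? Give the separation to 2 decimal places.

Raw difference: -120.53 − 137.29 = -257.82°.
Normalise into (−180°, 180°]: -257.82° + 360° = 102.18°.
Positive ⇒ the second point lies to the east; separation 102.18°.

102.18° east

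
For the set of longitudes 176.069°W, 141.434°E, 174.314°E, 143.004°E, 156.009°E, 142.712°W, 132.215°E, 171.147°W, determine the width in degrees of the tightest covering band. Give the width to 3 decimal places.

85.073°

Sort the longitudes: -176.069°, -171.147°, -142.712°, +132.215°, +141.434°, +143.004°, +156.009°, +174.314°.
Eastward gaps between consecutive values (wrapping around): 4.922°, 28.435°, 274.927°, 9.219°, 1.570°, 13.005°, 18.305°, 9.617°.
Largest gap = 274.927° ⇒ minimal covering band is its complement: 360° − 274.927° = 85.073°.
Band runs from +132.215° eastward to -142.712°, crossing the antimeridian.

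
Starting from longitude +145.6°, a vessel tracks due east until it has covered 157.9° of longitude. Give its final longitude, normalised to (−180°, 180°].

Start at +145.6°; shift +157.9° → +303.5°.
+303.5° lies outside (−180°, 180°]; subtract 360° → -56.5°.

-56.5°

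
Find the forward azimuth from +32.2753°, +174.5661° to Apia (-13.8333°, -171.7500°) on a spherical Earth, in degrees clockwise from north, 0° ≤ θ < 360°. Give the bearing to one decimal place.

162.0°

Δλ = -171.7500 − 174.5661 = -346.3161°; wrapped into (−180°, 180°]: 13.6839°.
θ = atan2( sin Δλ · cos φ₂ , cos φ₁ · sin φ₂ − sin φ₁ · cos φ₂ · cos Δλ )
  = atan2(0.22970, -0.70594) = 161.976° → normalised to [0°, 360°): 161.976°.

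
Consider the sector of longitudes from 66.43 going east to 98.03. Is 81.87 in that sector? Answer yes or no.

Band width going east from +66.43° to +98.03°: ((98.03 − 66.43) mod 360) = 31.60°.
Offset of +81.87° east of the west edge: ((81.87 − 66.43) mod 360) = 15.44°.
15.44° ≤ 31.60° ⇒ inside.

Yes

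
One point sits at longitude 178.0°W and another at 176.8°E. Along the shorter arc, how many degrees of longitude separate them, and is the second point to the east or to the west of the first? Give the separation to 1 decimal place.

5.2° west

Raw difference: 176.8 − -178.0 = 354.8°.
Normalise into (−180°, 180°]: 354.8° − 360° = -5.2°.
Negative ⇒ the second point lies to the west; separation 5.2°.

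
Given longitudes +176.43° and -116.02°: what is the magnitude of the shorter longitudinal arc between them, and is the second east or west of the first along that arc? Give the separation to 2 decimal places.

Raw difference: -116.02 − 176.43 = -292.45°.
Normalise into (−180°, 180°]: -292.45° + 360° = 67.55°.
Positive ⇒ the second point lies to the east; separation 67.55°.

67.55° east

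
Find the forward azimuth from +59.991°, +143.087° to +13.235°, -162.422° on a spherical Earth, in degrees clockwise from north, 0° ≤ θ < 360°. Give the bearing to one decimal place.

Δλ = -162.422 − 143.087 = -305.509°; wrapped into (−180°, 180°]: 54.491°.
θ = atan2( sin Δλ · cos φ₂ , cos φ₁ · sin φ₂ − sin φ₁ · cos φ₂ · cos Δλ )
  = atan2(0.79240, -0.37511) = 115.332° → normalised to [0°, 360°): 115.332°.

115.3°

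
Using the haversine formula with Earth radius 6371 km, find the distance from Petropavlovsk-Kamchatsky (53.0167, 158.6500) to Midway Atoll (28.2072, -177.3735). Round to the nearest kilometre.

Δλ = -177.3735 − 158.6500 = -336.0235°; wrapped into (−180°, 180°]: 23.9765°.
Δφ = 28.2072 − 53.0167 = -24.8095°.
a = sin²(Δφ/2) + cos φ₁ · cos φ₂ · sin²(Δλ/2) = 0.069018.
c = 2·atan2(√a, √(1−a)) = 0.53167 rad → d = 6371·c ≈ 3387.25 km.

3387 km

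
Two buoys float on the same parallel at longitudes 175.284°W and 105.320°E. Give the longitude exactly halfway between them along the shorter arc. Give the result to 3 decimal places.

145.018°E

Signed shortest Δλ from -175.284° to +105.320° is -79.396°.
Midpoint longitude = -175.284° + (-79.396°)/2 = -175.284° − 39.698° = -214.982°.
Normalise into (−180°, 180°]: +145.018°.
(The naïve average (-175.284 + +105.320)/2 = -34.982° is on the wrong side of the globe.)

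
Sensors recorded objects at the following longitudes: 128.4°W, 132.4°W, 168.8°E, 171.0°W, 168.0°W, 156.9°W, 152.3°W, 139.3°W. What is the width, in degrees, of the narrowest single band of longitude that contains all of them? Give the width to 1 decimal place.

Sort the longitudes: -171.0°, -168.0°, -156.9°, -152.3°, -139.3°, -132.4°, -128.4°, +168.8°.
Eastward gaps between consecutive values (wrapping around): 3.0°, 11.1°, 4.6°, 13.0°, 6.9°, 4.0°, 297.2°, 20.2°.
Largest gap = 297.2° ⇒ minimal covering band is its complement: 360° − 297.2° = 62.8°.
Band runs from +168.8° eastward to -128.4°, crossing the antimeridian.

62.8°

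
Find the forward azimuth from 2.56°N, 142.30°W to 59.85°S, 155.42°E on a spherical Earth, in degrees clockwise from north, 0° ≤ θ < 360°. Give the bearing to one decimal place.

Δλ = 155.42 − -142.30 = 297.72°; wrapped into (−180°, 180°]: -62.28°.
θ = atan2( sin Δλ · cos φ₂ , cos φ₁ · sin φ₂ − sin φ₁ · cos φ₂ · cos Δλ )
  = atan2(-0.44462, -0.87429) = -153.044° → normalised to [0°, 360°): 206.956°.

207.0°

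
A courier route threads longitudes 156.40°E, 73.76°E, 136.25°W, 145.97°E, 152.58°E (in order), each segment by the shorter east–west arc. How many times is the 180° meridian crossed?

Leg 1: +156.40° → +73.76°, shortest Δλ = -82.64° (west) — does not cross 180°.
Leg 2: +73.76° → -136.25°, shortest Δλ = 149.99° (east) — crosses 180°.
Leg 3: -136.25° → +145.97°, shortest Δλ = -77.78° (west) — crosses 180°.
Leg 4: +145.97° → +152.58°, shortest Δλ = 6.61° (east) — does not cross 180°.
Total crossings: 2.

2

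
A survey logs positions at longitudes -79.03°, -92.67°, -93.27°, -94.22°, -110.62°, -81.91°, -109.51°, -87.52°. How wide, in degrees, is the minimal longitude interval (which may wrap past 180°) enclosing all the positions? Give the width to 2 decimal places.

31.59°

Sort the longitudes: -110.62°, -109.51°, -94.22°, -93.27°, -92.67°, -87.52°, -81.91°, -79.03°.
Eastward gaps between consecutive values (wrapping around): 1.11°, 15.29°, 0.95°, 0.60°, 5.15°, 5.61°, 2.88°, 328.41°.
Largest gap = 328.41° ⇒ minimal covering band is its complement: 360° − 328.41° = 31.59°.
Band runs from -110.62° eastward to -79.03°.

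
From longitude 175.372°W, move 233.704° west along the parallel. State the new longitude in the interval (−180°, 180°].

Start at -175.372°; shift −233.704° → -409.076°.
-409.076° lies outside (−180°, 180°]; add 360° → -49.076°.

49.076°W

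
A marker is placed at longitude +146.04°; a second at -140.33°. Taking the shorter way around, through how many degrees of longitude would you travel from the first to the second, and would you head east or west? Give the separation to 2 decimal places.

73.63° east

Raw difference: -140.33 − 146.04 = -286.37°.
Normalise into (−180°, 180°]: -286.37° + 360° = 73.63°.
Positive ⇒ the second point lies to the east; separation 73.63°.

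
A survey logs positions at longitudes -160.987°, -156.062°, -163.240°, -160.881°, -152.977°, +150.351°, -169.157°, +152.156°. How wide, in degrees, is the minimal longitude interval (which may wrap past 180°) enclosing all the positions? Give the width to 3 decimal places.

56.672°

Sort the longitudes: -169.157°, -163.240°, -160.987°, -160.881°, -156.062°, -152.977°, +150.351°, +152.156°.
Eastward gaps between consecutive values (wrapping around): 5.917°, 2.253°, 0.106°, 4.819°, 3.085°, 303.328°, 1.805°, 38.687°.
Largest gap = 303.328° ⇒ minimal covering band is its complement: 360° − 303.328° = 56.672°.
Band runs from +150.351° eastward to -152.977°, crossing the antimeridian.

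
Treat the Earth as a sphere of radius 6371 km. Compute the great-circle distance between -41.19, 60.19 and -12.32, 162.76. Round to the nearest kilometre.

10132 km

Δλ = 162.76 − 60.19 = 102.57°.
Δφ = -12.32 − -41.19 = 28.87°.
a = sin²(Δφ/2) + cos φ₁ · cos φ₂ · sin²(Δλ/2) = 0.509743.
c = 2·atan2(√a, √(1−a)) = 1.59028 rad → d = 6371·c ≈ 10131.69 km.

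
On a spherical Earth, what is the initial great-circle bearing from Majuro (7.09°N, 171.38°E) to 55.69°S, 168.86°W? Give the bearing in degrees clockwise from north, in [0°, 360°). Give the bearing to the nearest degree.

Δλ = -168.86 − 171.38 = -340.24°; wrapped into (−180°, 180°]: 19.76°.
θ = atan2( sin Δλ · cos φ₂ , cos φ₁ · sin φ₂ − sin φ₁ · cos φ₂ · cos Δλ )
  = atan2(0.19057, -0.88516) = 167.850° → normalised to [0°, 360°): 167.850°.

168°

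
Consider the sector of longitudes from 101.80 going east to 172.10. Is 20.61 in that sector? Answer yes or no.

No

Band width going east from +101.80° to +172.10°: ((172.10 − 101.80) mod 360) = 70.30°.
Offset of +20.61° east of the west edge: ((20.61 − 101.80) mod 360) = 278.81°.
278.81° > 70.30° ⇒ outside.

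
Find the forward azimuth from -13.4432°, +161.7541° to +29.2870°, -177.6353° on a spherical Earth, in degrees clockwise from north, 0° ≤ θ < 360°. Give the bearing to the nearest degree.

Δλ = -177.6353 − 161.7541 = -339.3894°; wrapped into (−180°, 180°]: 20.6106°.
θ = atan2( sin Δλ · cos φ₂ , cos φ₁ · sin φ₂ − sin φ₁ · cos φ₂ · cos Δλ )
  = atan2(0.30702, 0.66557) = 24.763° → normalised to [0°, 360°): 24.763°.

25°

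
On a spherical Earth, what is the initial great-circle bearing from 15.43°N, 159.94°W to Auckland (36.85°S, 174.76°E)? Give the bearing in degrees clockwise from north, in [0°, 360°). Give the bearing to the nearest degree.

204°

Δλ = 174.76 − -159.94 = 334.70°; wrapped into (−180°, 180°]: -25.30°.
θ = atan2( sin Δλ · cos φ₂ , cos φ₁ · sin φ₂ − sin φ₁ · cos φ₂ · cos Δλ )
  = atan2(-0.34198, -0.77059) = -156.069° → normalised to [0°, 360°): 203.931°.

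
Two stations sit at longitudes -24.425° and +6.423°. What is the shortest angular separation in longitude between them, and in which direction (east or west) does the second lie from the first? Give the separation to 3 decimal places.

Raw difference: 6.423 − -24.425 = 30.848°.
Normalise into (−180°, 180°]: 30.848° stays 30.848°.
Positive ⇒ the second point lies to the east; separation 30.848°.

30.848° east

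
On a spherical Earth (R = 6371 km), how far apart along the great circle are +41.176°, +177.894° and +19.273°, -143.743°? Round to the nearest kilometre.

4364 km

Δλ = -143.743 − 177.894 = -321.637°; wrapped into (−180°, 180°]: 38.363°.
Δφ = 19.273 − 41.176 = -21.903°.
a = sin²(Δφ/2) + cos φ₁ · cos φ₂ · sin²(Δλ/2) = 0.112793.
c = 2·atan2(√a, √(1−a)) = 0.68501 rad → d = 6371·c ≈ 4364.18 km.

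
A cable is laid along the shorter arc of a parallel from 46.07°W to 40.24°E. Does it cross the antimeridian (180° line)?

No

Signed shortest Δλ = ((40.24 − -46.07 + 180) mod 360) − 180 = 86.31°.
Going east by 86.31° from -46.07° reaches +40.24° without touching 180°.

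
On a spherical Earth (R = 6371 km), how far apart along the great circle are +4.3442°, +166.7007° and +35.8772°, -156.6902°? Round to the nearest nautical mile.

Δλ = -156.6902 − 166.7007 = -323.3909°; wrapped into (−180°, 180°]: 36.6091°.
Δφ = 35.8772 − 4.3442 = 31.5330°.
a = sin²(Δφ/2) + cos φ₁ · cos φ₂ · sin²(Δλ/2) = 0.153525.
c = 2·atan2(√a, √(1−a)) = 0.80522 rad → d = 6371·c ≈ 5130.08 km ≈ 2770.02 nmi.

2770 nmi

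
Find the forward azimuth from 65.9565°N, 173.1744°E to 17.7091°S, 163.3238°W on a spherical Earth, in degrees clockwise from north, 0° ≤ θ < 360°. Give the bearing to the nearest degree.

Δλ = -163.3238 − 173.1744 = -336.4982°; wrapped into (−180°, 180°]: 23.5018°.
θ = atan2( sin Δλ · cos φ₂ , cos φ₁ · sin φ₂ − sin φ₁ · cos φ₂ · cos Δλ )
  = atan2(0.37988, -0.92173) = 157.602° → normalised to [0°, 360°): 157.602°.

158°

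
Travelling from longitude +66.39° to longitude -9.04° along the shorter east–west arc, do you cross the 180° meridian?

No

Signed shortest Δλ = ((-9.04 − 66.39 + 180) mod 360) − 180 = -75.43°.
Going west by 75.43° from +66.39° reaches -9.04° without touching 180°.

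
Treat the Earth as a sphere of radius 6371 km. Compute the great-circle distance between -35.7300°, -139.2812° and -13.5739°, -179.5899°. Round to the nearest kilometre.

Δλ = -179.5899 − -139.2812 = -40.3087°.
Δφ = -13.5739 − -35.7300 = 22.1561°.
a = sin²(Δφ/2) + cos φ₁ · cos φ₂ · sin²(Δλ/2) = 0.130598.
c = 2·atan2(√a, √(1−a)) = 0.73950 rad → d = 6371·c ≈ 4711.38 km.

4711 km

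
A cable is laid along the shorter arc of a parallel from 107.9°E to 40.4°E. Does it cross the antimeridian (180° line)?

No

Signed shortest Δλ = ((40.4 − 107.9 + 180) mod 360) − 180 = -67.5°.
Going west by 67.5° from +107.9° reaches +40.4° without touching 180°.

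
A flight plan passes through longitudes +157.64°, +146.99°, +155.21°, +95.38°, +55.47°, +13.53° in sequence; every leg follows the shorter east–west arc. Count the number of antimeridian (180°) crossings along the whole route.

0

Leg 1: +157.64° → +146.99°, shortest Δλ = -10.65° (west) — does not cross 180°.
Leg 2: +146.99° → +155.21°, shortest Δλ = 8.22° (east) — does not cross 180°.
Leg 3: +155.21° → +95.38°, shortest Δλ = -59.83° (west) — does not cross 180°.
Leg 4: +95.38° → +55.47°, shortest Δλ = -39.91° (west) — does not cross 180°.
Leg 5: +55.47° → +13.53°, shortest Δλ = -41.94° (west) — does not cross 180°.
Total crossings: 0.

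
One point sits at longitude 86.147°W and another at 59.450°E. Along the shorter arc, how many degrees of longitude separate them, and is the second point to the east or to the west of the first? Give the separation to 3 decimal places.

145.597° east

Raw difference: 59.450 − -86.147 = 145.597°.
Normalise into (−180°, 180°]: 145.597° stays 145.597°.
Positive ⇒ the second point lies to the east; separation 145.597°.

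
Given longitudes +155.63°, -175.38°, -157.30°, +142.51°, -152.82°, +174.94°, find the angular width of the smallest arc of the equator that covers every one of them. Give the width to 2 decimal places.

Sort the longitudes: -175.38°, -157.30°, -152.82°, +142.51°, +155.63°, +174.94°.
Eastward gaps between consecutive values (wrapping around): 18.08°, 4.48°, 295.33°, 13.12°, 19.31°, 9.68°.
Largest gap = 295.33° ⇒ minimal covering band is its complement: 360° − 295.33° = 64.67°.
Band runs from +142.51° eastward to -152.82°, crossing the antimeridian.

64.67°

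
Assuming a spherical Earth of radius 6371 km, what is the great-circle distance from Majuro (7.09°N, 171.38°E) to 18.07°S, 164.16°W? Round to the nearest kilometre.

3877 km

Δλ = -164.16 − 171.38 = -335.54°; wrapped into (−180°, 180°]: 24.46°.
Δφ = -18.07 − 7.09 = -25.16°.
a = sin²(Δφ/2) + cos φ₁ · cos φ₂ · sin²(Δλ/2) = 0.089773.
c = 2·atan2(√a, √(1−a)) = 0.60859 rad → d = 6371·c ≈ 3877.34 km.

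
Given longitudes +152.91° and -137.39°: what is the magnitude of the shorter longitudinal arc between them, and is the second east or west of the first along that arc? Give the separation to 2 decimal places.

Raw difference: -137.39 − 152.91 = -290.3°.
Normalise into (−180°, 180°]: -290.3° + 360° = 69.7°.
Positive ⇒ the second point lies to the east; separation 69.70°.

69.70° east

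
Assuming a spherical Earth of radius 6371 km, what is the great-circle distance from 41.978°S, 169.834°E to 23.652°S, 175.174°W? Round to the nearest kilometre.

2465 km

Δλ = -175.174 − 169.834 = -345.008°; wrapped into (−180°, 180°]: 14.992°.
Δφ = -23.652 − -41.978 = 18.326°.
a = sin²(Δφ/2) + cos φ₁ · cos φ₂ · sin²(Δλ/2) = 0.036948.
c = 2·atan2(√a, √(1−a)) = 0.38684 rad → d = 6371·c ≈ 2464.58 km.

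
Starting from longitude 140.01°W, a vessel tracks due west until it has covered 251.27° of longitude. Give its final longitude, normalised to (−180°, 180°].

31.28°W

Start at -140.01°; shift −251.27° → -391.28°.
-391.28° lies outside (−180°, 180°]; add 360° → -31.28°.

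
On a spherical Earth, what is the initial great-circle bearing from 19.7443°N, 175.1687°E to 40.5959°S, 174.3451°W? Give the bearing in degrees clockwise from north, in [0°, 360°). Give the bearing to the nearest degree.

171°

Δλ = -174.3451 − 175.1687 = -349.5138°; wrapped into (−180°, 180°]: 10.4862°.
θ = atan2( sin Δλ · cos φ₂ , cos φ₁ · sin φ₂ − sin φ₁ · cos φ₂ · cos Δλ )
  = atan2(0.13819, -0.86469) = 170.920° → normalised to [0°, 360°): 170.920°.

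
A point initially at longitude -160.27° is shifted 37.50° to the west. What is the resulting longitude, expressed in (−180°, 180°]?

Start at -160.27°; shift −37.50° → -197.77°.
-197.77° lies outside (−180°, 180°]; add 360° → +162.23°.

+162.23°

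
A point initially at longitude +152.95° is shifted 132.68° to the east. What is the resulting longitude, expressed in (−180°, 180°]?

Start at +152.95°; shift +132.68° → +285.63°.
+285.63° lies outside (−180°, 180°]; subtract 360° → -74.37°.

-74.37°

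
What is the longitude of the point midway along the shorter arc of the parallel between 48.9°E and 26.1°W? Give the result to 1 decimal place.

11.4°E

Signed shortest Δλ from +48.9° to -26.1° is -75.0°.
Midpoint longitude = +48.9° + (-75.0°)/2 = +48.9° − 37.5° = +11.4°.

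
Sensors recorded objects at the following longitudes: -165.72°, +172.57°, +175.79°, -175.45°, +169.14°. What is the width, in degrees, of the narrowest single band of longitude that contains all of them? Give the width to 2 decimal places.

Sort the longitudes: -175.45°, -165.72°, +169.14°, +172.57°, +175.79°.
Eastward gaps between consecutive values (wrapping around): 9.73°, 334.86°, 3.43°, 3.22°, 8.76°.
Largest gap = 334.86° ⇒ minimal covering band is its complement: 360° − 334.86° = 25.14°.
Band runs from +169.14° eastward to -165.72°, crossing the antimeridian.

25.14°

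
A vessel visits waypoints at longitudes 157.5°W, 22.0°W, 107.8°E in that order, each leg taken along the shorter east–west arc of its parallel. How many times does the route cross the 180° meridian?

0

Leg 1: -157.5° → -22.0°, shortest Δλ = 135.5° (east) — does not cross 180°.
Leg 2: -22.0° → +107.8°, shortest Δλ = 129.8° (east) — does not cross 180°.
Total crossings: 0.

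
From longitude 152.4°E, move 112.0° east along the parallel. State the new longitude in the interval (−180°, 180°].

95.6°W

Start at +152.4°; shift +112.0° → +264.4°.
+264.4° lies outside (−180°, 180°]; subtract 360° → -95.6°.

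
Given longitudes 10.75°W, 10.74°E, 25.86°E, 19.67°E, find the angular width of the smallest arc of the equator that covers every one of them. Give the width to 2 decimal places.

36.61°

Sort the longitudes: -10.75°, +10.74°, +19.67°, +25.86°.
Eastward gaps between consecutive values (wrapping around): 21.49°, 8.93°, 6.19°, 323.39°.
Largest gap = 323.39° ⇒ minimal covering band is its complement: 360° − 323.39° = 36.61°.
Band runs from -10.75° eastward to +25.86°.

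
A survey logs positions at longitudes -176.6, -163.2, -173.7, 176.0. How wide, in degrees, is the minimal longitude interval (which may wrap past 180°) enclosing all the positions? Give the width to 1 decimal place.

Sort the longitudes: -176.6°, -173.7°, -163.2°, +176.0°.
Eastward gaps between consecutive values (wrapping around): 2.9°, 10.5°, 339.2°, 7.4°.
Largest gap = 339.2° ⇒ minimal covering band is its complement: 360° − 339.2° = 20.8°.
Band runs from +176.0° eastward to -163.2°, crossing the antimeridian.

20.8°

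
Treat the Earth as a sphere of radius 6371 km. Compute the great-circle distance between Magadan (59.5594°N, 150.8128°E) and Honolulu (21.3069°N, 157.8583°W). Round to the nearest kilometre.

Δλ = -157.8583 − 150.8128 = -308.6711°; wrapped into (−180°, 180°]: 51.3289°.
Δφ = 21.3069 − 59.5594 = -38.2525°.
a = sin²(Δφ/2) + cos φ₁ · cos φ₂ · sin²(Δλ/2) = 0.195893.
c = 2·atan2(√a, √(1−a)) = 0.91699 rad → d = 6371·c ≈ 5842.13 km.

5842 km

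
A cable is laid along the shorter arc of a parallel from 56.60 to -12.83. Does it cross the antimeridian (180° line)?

Signed shortest Δλ = ((-12.83 − 56.60 + 180) mod 360) − 180 = -69.43°.
Going west by 69.43° from +56.60° reaches -12.83° without touching 180°.

No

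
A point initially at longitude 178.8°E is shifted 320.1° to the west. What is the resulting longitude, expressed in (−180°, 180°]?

141.3°W

Start at +178.8°; shift −320.1° → -141.3°.
-141.3° already lies in (−180°, 180°].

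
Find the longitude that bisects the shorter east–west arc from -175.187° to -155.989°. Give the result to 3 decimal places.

Signed shortest Δλ from -175.187° to -155.989° is +19.198°.
Midpoint longitude = -175.187° + (+19.198°)/2 = -175.187° + 9.599° = -165.588°.

-165.588°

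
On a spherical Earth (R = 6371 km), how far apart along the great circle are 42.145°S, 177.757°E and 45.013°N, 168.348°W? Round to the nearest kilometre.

Δλ = -168.348 − 177.757 = -346.105°; wrapped into (−180°, 180°]: 13.895°.
Δφ = 45.013 − -42.145 = 87.158°.
a = sin²(Δφ/2) + cos φ₁ · cos φ₂ · sin²(Δλ/2) = 0.482878.
c = 2·atan2(√a, √(1−a)) = 1.53655 rad → d = 6371·c ≈ 9789.34 km.

9789 km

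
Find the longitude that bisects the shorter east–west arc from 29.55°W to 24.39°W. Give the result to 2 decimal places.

Signed shortest Δλ from -29.55° to -24.39° is +5.16°.
Midpoint longitude = -29.55° + (+5.16°)/2 = -29.55° + 2.58° = -26.97°.

26.97°W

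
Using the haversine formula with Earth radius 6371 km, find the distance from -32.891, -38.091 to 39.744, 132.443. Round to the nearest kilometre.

18876 km

Δλ = 132.443 − -38.091 = 170.534°.
Δφ = 39.744 − -32.891 = 72.635°.
a = sin²(Δφ/2) + cos φ₁ · cos φ₂ · sin²(Δλ/2) = 0.992032.
c = 2·atan2(√a, √(1−a)) = 2.96283 rad → d = 6371·c ≈ 18876.17 km.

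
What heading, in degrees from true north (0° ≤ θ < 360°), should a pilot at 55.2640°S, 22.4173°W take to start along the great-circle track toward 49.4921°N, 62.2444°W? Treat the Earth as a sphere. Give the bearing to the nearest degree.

Δλ = -62.2444 − -22.4173 = -39.8271°.
θ = atan2( sin Δλ · cos φ₂ , cos φ₁ · sin φ₂ − sin φ₁ · cos φ₂ · cos Δλ )
  = atan2(-0.41602, 0.84317) = -26.262° → normalised to [0°, 360°): 333.738°.

334°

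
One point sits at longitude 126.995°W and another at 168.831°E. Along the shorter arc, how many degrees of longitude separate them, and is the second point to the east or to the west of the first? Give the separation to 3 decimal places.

64.174° west

Raw difference: 168.831 − -126.995 = 295.826°.
Normalise into (−180°, 180°]: 295.826° − 360° = -64.174°.
Negative ⇒ the second point lies to the west; separation 64.174°.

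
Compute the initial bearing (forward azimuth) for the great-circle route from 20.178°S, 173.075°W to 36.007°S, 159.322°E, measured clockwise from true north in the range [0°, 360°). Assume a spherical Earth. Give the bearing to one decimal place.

230.9°

Δλ = 159.322 − -173.075 = 332.397°; wrapped into (−180°, 180°]: -27.603°.
θ = atan2( sin Δλ · cos φ₂ , cos φ₁ · sin φ₂ − sin φ₁ · cos φ₂ · cos Δλ )
  = atan2(-0.37482, -0.30453) = -129.093° → normalised to [0°, 360°): 230.907°.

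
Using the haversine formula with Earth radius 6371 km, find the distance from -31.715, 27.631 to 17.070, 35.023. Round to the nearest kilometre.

Δλ = 35.023 − 27.631 = 7.392°.
Δφ = 17.070 − -31.715 = 48.785°.
a = sin²(Δφ/2) + cos φ₁ · cos φ₂ · sin²(Δλ/2) = 0.173936.
c = 2·atan2(√a, √(1−a)) = 0.86041 rad → d = 6371·c ≈ 5481.66 km.

5482 km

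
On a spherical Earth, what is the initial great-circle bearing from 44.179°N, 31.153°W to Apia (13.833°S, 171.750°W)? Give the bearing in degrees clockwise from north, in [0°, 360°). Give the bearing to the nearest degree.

300°

Δλ = -171.750 − -31.153 = -140.597°.
θ = atan2( sin Δλ · cos φ₂ , cos φ₁ · sin φ₂ − sin φ₁ · cos φ₂ · cos Δλ )
  = atan2(-0.61636, 0.35141) = -60.311° → normalised to [0°, 360°): 299.689°.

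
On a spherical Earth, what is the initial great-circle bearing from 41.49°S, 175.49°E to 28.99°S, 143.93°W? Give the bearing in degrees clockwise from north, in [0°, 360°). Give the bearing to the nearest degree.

82°

Δλ = -143.93 − 175.49 = -319.42°; wrapped into (−180°, 180°]: 40.58°.
θ = atan2( sin Δλ · cos φ₂ , cos φ₁ · sin φ₂ − sin φ₁ · cos φ₂ · cos Δλ )
  = atan2(0.56900, 0.07707) = 82.286° → normalised to [0°, 360°): 82.286°.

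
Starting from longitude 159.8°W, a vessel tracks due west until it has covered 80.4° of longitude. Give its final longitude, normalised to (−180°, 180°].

Start at -159.8°; shift −80.4° → -240.2°.
-240.2° lies outside (−180°, 180°]; add 360° → +119.8°.

119.8°E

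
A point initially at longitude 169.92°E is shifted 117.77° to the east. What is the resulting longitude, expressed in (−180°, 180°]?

Start at +169.92°; shift +117.77° → +287.69°.
+287.69° lies outside (−180°, 180°]; subtract 360° → -72.31°.

72.31°W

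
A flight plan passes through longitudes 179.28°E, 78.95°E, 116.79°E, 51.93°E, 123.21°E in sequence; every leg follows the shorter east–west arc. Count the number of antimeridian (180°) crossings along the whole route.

0

Leg 1: +179.28° → +78.95°, shortest Δλ = -100.33° (west) — does not cross 180°.
Leg 2: +78.95° → +116.79°, shortest Δλ = 37.84° (east) — does not cross 180°.
Leg 3: +116.79° → +51.93°, shortest Δλ = -64.86° (west) — does not cross 180°.
Leg 4: +51.93° → +123.21°, shortest Δλ = 71.28° (east) — does not cross 180°.
Total crossings: 0.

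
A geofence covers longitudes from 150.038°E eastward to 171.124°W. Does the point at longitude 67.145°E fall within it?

No

Band width going east from +150.038° to -171.124°: ((-171.124 − 150.038) mod 360) = 38.838°.
Offset of +67.145° east of the west edge: ((67.145 − 150.038) mod 360) = 277.107°.
277.107° > 38.838° ⇒ outside.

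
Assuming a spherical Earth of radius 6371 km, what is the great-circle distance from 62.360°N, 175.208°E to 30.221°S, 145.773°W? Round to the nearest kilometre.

10867 km

Δλ = -145.773 − 175.208 = -320.981°; wrapped into (−180°, 180°]: 39.019°.
Δφ = -30.221 − 62.360 = -92.581°.
a = sin²(Δφ/2) + cos φ₁ · cos φ₂ · sin²(Δλ/2) = 0.567225.
c = 2·atan2(√a, √(1−a)) = 1.70565 rad → d = 6371·c ≈ 10866.72 km.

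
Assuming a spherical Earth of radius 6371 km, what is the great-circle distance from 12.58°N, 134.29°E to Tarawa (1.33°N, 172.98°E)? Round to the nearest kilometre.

Δλ = 172.98 − 134.29 = 38.69°.
Δφ = 1.33 − 12.58 = -11.25°.
a = sin²(Δφ/2) + cos φ₁ · cos φ₂ · sin²(Δλ/2) = 0.116674.
c = 2·atan2(√a, √(1−a)) = 0.69719 rad → d = 6371·c ≈ 4441.78 km.

4442 km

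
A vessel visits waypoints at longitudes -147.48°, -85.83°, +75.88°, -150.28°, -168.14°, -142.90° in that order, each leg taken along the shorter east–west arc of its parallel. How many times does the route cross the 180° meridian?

Leg 1: -147.48° → -85.83°, shortest Δλ = 61.65° (east) — does not cross 180°.
Leg 2: -85.83° → +75.88°, shortest Δλ = 161.71° (east) — does not cross 180°.
Leg 3: +75.88° → -150.28°, shortest Δλ = 133.84° (east) — crosses 180°.
Leg 4: -150.28° → -168.14°, shortest Δλ = -17.86° (west) — does not cross 180°.
Leg 5: -168.14° → -142.90°, shortest Δλ = 25.24° (east) — does not cross 180°.
Total crossings: 1.

1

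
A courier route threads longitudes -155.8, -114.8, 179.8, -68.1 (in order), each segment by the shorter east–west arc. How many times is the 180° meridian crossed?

2

Leg 1: -155.8° → -114.8°, shortest Δλ = 41.0° (east) — does not cross 180°.
Leg 2: -114.8° → +179.8°, shortest Δλ = -65.4° (west) — crosses 180°.
Leg 3: +179.8° → -68.1°, shortest Δλ = 112.1° (east) — crosses 180°.
Total crossings: 2.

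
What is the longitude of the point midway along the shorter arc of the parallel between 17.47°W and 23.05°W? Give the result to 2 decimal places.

Signed shortest Δλ from -17.47° to -23.05° is -5.58°.
Midpoint longitude = -17.47° + (-5.58°)/2 = -17.47° − 2.79° = -20.26°.

20.26°W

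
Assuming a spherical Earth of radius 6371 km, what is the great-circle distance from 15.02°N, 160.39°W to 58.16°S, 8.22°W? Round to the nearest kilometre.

14692 km

Δλ = -8.22 − -160.39 = 152.17°.
Δφ = -58.16 − 15.02 = -73.18°.
a = sin²(Δφ/2) + cos φ₁ · cos φ₂ · sin²(Δλ/2) = 0.835376.
c = 2·atan2(√a, √(1−a)) = 2.30602 rad → d = 6371·c ≈ 14691.64 km.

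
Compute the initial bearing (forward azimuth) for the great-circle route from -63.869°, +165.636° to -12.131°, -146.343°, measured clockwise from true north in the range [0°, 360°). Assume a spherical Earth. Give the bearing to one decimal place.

Δλ = -146.343 − 165.636 = -311.979°; wrapped into (−180°, 180°]: 48.021°.
θ = atan2( sin Δλ · cos φ₂ , cos φ₁ · sin φ₂ − sin φ₁ · cos φ₂ · cos Δλ )
  = atan2(0.72679, 0.49453) = 55.767° → normalised to [0°, 360°): 55.767°.

55.8°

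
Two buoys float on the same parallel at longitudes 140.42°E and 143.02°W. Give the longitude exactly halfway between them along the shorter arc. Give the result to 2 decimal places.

178.70°E

Signed shortest Δλ from +140.42° to -143.02° is +76.56°.
Midpoint longitude = +140.42° + (+76.56°)/2 = +140.42° + 38.28° = +178.70°.
(The naïve average (+140.42 + -143.02)/2 = -1.3° is on the wrong side of the globe.)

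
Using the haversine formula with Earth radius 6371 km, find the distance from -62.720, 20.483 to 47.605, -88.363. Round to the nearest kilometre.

Δλ = -88.363 − 20.483 = -108.846°.
Δφ = 47.605 − -62.720 = 110.325°.
a = sin²(Δφ/2) + cos φ₁ · cos φ₂ · sin²(Δλ/2) = 0.878100.
c = 2·atan2(√a, √(1−a)) = 2.42828 rad → d = 6371·c ≈ 15470.58 km.

15471 km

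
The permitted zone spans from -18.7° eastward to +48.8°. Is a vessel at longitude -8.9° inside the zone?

Band width going east from -18.7° to +48.8°: ((48.8 − -18.7) mod 360) = 67.5°.
Offset of -8.9° east of the west edge: ((-8.9 − -18.7) mod 360) = 9.8°.
9.8° ≤ 67.5° ⇒ inside.

Yes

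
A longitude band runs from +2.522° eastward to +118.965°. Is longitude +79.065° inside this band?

Band width going east from +2.522° to +118.965°: ((118.965 − 2.522) mod 360) = 116.443°.
Offset of +79.065° east of the west edge: ((79.065 − 2.522) mod 360) = 76.543°.
76.543° ≤ 116.443° ⇒ inside.

Yes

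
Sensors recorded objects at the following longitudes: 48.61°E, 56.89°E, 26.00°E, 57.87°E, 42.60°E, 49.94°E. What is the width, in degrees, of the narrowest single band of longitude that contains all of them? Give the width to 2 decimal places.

Sort the longitudes: +26.00°, +42.60°, +48.61°, +49.94°, +56.89°, +57.87°.
Eastward gaps between consecutive values (wrapping around): 16.60°, 6.01°, 1.33°, 6.95°, 0.98°, 328.13°.
Largest gap = 328.13° ⇒ minimal covering band is its complement: 360° − 328.13° = 31.87°.
Band runs from +26.00° eastward to +57.87°.

31.87°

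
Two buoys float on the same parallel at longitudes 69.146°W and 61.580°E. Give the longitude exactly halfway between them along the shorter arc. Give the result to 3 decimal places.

3.783°W

Signed shortest Δλ from -69.146° to +61.580° is +130.726°.
Midpoint longitude = -69.146° + (+130.726°)/2 = -69.146° + 65.363° = -3.783°.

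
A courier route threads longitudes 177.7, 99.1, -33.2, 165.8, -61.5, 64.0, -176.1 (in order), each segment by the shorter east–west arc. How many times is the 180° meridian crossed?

3

Leg 1: +177.7° → +99.1°, shortest Δλ = -78.6° (west) — does not cross 180°.
Leg 2: +99.1° → -33.2°, shortest Δλ = -132.3° (west) — does not cross 180°.
Leg 3: -33.2° → +165.8°, shortest Δλ = -161.0° (west) — crosses 180°.
Leg 4: +165.8° → -61.5°, shortest Δλ = 132.7° (east) — crosses 180°.
Leg 5: -61.5° → +64.0°, shortest Δλ = 125.5° (east) — does not cross 180°.
Leg 6: +64.0° → -176.1°, shortest Δλ = 119.9° (east) — crosses 180°.
Total crossings: 3.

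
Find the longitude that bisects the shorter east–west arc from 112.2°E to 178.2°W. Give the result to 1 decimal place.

Signed shortest Δλ from +112.2° to -178.2° is +69.6°.
Midpoint longitude = +112.2° + (+69.6°)/2 = +112.2° + 34.8° = +147.0°.
(The naïve average (+112.2 + -178.2)/2 = -33.0° is on the wrong side of the globe.)

147.0°E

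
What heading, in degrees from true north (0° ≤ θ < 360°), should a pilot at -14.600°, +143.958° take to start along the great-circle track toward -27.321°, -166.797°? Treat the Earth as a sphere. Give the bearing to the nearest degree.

Δλ = -166.797 − 143.958 = -310.755°; wrapped into (−180°, 180°]: 49.245°.
θ = atan2( sin Δλ · cos φ₂ , cos φ₁ · sin φ₂ − sin φ₁ · cos φ₂ · cos Δλ )
  = atan2(0.67301, -0.29795) = 113.880° → normalised to [0°, 360°): 113.880°.

114°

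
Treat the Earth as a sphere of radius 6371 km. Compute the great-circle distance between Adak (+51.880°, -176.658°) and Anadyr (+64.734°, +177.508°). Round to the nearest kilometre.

Δλ = 177.508 − -176.658 = 354.166°; wrapped into (−180°, 180°]: -5.834°.
Δφ = 64.734 − 51.880 = 12.854°.
a = sin²(Δφ/2) + cos φ₁ · cos φ₂ · sin²(Δλ/2) = 0.013212.
c = 2·atan2(√a, √(1−a)) = 0.23040 rad → d = 6371·c ≈ 1467.87 km.

1468 km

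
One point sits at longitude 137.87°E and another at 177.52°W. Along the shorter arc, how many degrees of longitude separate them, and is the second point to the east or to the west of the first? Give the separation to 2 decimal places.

Raw difference: -177.52 − 137.87 = -315.39°.
Normalise into (−180°, 180°]: -315.39° + 360° = 44.61°.
Positive ⇒ the second point lies to the east; separation 44.61°.

44.61° east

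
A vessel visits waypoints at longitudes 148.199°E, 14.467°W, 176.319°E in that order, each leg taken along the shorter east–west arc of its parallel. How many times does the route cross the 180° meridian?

Leg 1: +148.199° → -14.467°, shortest Δλ = -162.666° (west) — does not cross 180°.
Leg 2: -14.467° → +176.319°, shortest Δλ = -169.214° (west) — crosses 180°.
Total crossings: 1.

1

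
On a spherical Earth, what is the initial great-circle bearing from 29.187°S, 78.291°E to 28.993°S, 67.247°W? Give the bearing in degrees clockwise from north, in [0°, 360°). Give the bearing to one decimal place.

Δλ = -67.247 − 78.291 = -145.538°.
θ = atan2( sin Δλ · cos φ₂ , cos φ₁ · sin φ₂ − sin φ₁ · cos φ₂ · cos Δλ )
  = atan2(-0.49495, -0.77485) = -147.431° → normalised to [0°, 360°): 212.569°.

212.6°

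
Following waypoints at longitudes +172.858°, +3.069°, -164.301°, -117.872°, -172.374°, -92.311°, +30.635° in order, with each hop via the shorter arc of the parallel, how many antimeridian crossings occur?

Leg 1: +172.858° → +3.069°, shortest Δλ = -169.789° (west) — does not cross 180°.
Leg 2: +3.069° → -164.301°, shortest Δλ = -167.37° (west) — does not cross 180°.
Leg 3: -164.301° → -117.872°, shortest Δλ = 46.429° (east) — does not cross 180°.
Leg 4: -117.872° → -172.374°, shortest Δλ = -54.502° (west) — does not cross 180°.
Leg 5: -172.374° → -92.311°, shortest Δλ = 80.063° (east) — does not cross 180°.
Leg 6: -92.311° → +30.635°, shortest Δλ = 122.946° (east) — does not cross 180°.
Total crossings: 0.

0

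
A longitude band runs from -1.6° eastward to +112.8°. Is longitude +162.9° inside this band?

Band width going east from -1.6° to +112.8°: ((112.8 − -1.6) mod 360) = 114.4°.
Offset of +162.9° east of the west edge: ((162.9 − -1.6) mod 360) = 164.5°.
164.5° > 114.4° ⇒ outside.

No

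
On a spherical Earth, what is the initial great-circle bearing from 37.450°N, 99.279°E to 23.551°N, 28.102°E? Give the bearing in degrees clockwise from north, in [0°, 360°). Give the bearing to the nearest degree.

Δλ = 28.102 − 99.279 = -71.177°.
θ = atan2( sin Δλ · cos φ₂ , cos φ₁ · sin φ₂ − sin φ₁ · cos φ₂ · cos Δλ )
  = atan2(-0.86768, 0.13736) = -81.004° → normalised to [0°, 360°): 278.996°.

279°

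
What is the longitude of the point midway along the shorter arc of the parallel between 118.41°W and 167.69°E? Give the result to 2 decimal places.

Signed shortest Δλ from -118.41° to +167.69° is -73.90°.
Midpoint longitude = -118.41° + (-73.90°)/2 = -118.41° − 36.95° = -155.36°.
(The naïve average (-118.41 + +167.69)/2 = 24.64° is on the wrong side of the globe.)

155.36°W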